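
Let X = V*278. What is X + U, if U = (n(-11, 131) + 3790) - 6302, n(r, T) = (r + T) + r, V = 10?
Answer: 377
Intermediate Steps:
X = 2780 (X = 10*278 = 2780)
n(r, T) = T + 2*r (n(r, T) = (T + r) + r = T + 2*r)
U = -2403 (U = ((131 + 2*(-11)) + 3790) - 6302 = ((131 - 22) + 3790) - 6302 = (109 + 3790) - 6302 = 3899 - 6302 = -2403)
X + U = 2780 - 2403 = 377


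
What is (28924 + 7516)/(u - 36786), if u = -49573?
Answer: -36440/86359 ≈ -0.42196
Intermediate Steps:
(28924 + 7516)/(u - 36786) = (28924 + 7516)/(-49573 - 36786) = 36440/(-86359) = 36440*(-1/86359) = -36440/86359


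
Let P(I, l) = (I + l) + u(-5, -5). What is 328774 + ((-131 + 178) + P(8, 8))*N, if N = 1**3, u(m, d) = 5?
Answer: 328842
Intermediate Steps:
P(I, l) = 5 + I + l (P(I, l) = (I + l) + 5 = 5 + I + l)
N = 1
328774 + ((-131 + 178) + P(8, 8))*N = 328774 + ((-131 + 178) + (5 + 8 + 8))*1 = 328774 + (47 + 21)*1 = 328774 + 68*1 = 328774 + 68 = 328842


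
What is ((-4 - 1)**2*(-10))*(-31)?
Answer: 7750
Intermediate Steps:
((-4 - 1)**2*(-10))*(-31) = ((-5)**2*(-10))*(-31) = (25*(-10))*(-31) = -250*(-31) = 7750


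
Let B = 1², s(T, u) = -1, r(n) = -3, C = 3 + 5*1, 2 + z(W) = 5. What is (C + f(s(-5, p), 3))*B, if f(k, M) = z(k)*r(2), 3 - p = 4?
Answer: -1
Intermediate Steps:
p = -1 (p = 3 - 1*4 = 3 - 4 = -1)
z(W) = 3 (z(W) = -2 + 5 = 3)
C = 8 (C = 3 + 5 = 8)
f(k, M) = -9 (f(k, M) = 3*(-3) = -9)
B = 1
(C + f(s(-5, p), 3))*B = (8 - 9)*1 = -1*1 = -1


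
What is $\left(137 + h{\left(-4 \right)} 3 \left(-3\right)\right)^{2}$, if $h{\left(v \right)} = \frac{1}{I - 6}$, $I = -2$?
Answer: $\frac{1221025}{64} \approx 19079.0$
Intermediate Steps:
$h{\left(v \right)} = - \frac{1}{8}$ ($h{\left(v \right)} = \frac{1}{-2 - 6} = \frac{1}{-8} = - \frac{1}{8}$)
$\left(137 + h{\left(-4 \right)} 3 \left(-3\right)\right)^{2} = \left(137 + \left(- \frac{1}{8}\right) 3 \left(-3\right)\right)^{2} = \left(137 - - \frac{9}{8}\right)^{2} = \left(137 + \frac{9}{8}\right)^{2} = \left(\frac{1105}{8}\right)^{2} = \frac{1221025}{64}$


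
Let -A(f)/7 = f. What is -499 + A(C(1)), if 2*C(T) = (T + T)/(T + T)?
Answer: -1005/2 ≈ -502.50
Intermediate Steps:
C(T) = ½ (C(T) = ((T + T)/(T + T))/2 = ((2*T)/((2*T)))/2 = ((2*T)*(1/(2*T)))/2 = (½)*1 = ½)
A(f) = -7*f
-499 + A(C(1)) = -499 - 7*½ = -499 - 7/2 = -1005/2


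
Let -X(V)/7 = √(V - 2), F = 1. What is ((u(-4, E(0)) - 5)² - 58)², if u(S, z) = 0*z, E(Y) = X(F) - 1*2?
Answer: 1089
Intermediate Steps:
X(V) = -7*√(-2 + V) (X(V) = -7*√(V - 2) = -7*√(-2 + V))
E(Y) = -2 - 7*I (E(Y) = -7*√(-2 + 1) - 1*2 = -7*I - 2 = -2 - 7*I)
u(S, z) = 0
((u(-4, E(0)) - 5)² - 58)² = ((0 - 5)² - 58)² = ((-5)² - 58)² = (25 - 58)² = (-33)² = 1089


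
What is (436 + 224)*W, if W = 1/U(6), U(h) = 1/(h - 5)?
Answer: 660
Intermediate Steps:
U(h) = 1/(-5 + h)
W = 1 (W = 1/(1/(-5 + 6)) = 1/(1/1) = 1/1 = 1)
(436 + 224)*W = (436 + 224)*1 = 660*1 = 660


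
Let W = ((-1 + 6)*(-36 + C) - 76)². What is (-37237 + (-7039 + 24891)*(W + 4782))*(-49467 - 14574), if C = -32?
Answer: -203312675092299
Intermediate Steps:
W = 173056 (W = ((-1 + 6)*(-36 - 32) - 76)² = (5*(-68) - 76)² = (-340 - 76)² = (-416)² = 173056)
(-37237 + (-7039 + 24891)*(W + 4782))*(-49467 - 14574) = (-37237 + (-7039 + 24891)*(173056 + 4782))*(-49467 - 14574) = (-37237 + 17852*177838)*(-64041) = (-37237 + 3174763976)*(-64041) = 3174726739*(-64041) = -203312675092299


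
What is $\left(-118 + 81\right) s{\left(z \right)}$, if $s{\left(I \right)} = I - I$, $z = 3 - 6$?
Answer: $0$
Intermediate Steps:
$z = -3$
$s{\left(I \right)} = 0$
$\left(-118 + 81\right) s{\left(z \right)} = \left(-118 + 81\right) 0 = \left(-37\right) 0 = 0$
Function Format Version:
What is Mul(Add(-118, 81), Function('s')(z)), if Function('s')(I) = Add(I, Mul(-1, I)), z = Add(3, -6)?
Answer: 0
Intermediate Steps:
z = -3
Function('s')(I) = 0
Mul(Add(-118, 81), Function('s')(z)) = Mul(Add(-118, 81), 0) = Mul(-37, 0) = 0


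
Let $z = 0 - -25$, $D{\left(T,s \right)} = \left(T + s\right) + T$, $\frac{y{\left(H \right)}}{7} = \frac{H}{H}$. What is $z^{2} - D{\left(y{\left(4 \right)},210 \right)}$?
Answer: $401$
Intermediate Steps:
$y{\left(H \right)} = 7$ ($y{\left(H \right)} = 7 \frac{H}{H} = 7 \cdot 1 = 7$)
$D{\left(T,s \right)} = s + 2 T$
$z = 25$ ($z = 0 + 25 = 25$)
$z^{2} - D{\left(y{\left(4 \right)},210 \right)} = 25^{2} - \left(210 + 2 \cdot 7\right) = 625 - \left(210 + 14\right) = 625 - 224 = 401$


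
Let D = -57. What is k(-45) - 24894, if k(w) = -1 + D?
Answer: -24952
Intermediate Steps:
k(w) = -58 (k(w) = -1 - 57 = -58)
k(-45) - 24894 = -58 - 24894 = -24952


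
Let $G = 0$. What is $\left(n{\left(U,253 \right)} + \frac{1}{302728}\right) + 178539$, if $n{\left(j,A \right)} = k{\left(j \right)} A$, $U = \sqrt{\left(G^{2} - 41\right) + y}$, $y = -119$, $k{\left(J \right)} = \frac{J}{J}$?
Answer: $\frac{54125344577}{302728} \approx 1.7879 \cdot 10^{5}$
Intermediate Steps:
$k{\left(J \right)} = 1$
$U = 4 i \sqrt{10}$ ($U = \sqrt{\left(0^{2} - 41\right) - 119} = \sqrt{\left(0 - 41\right) - 119} = \sqrt{-41 - 119} = \sqrt{-160} = 4 i \sqrt{10} \approx 12.649 i$)
$n{\left(j,A \right)} = A$ ($n{\left(j,A \right)} = 1 A = A$)
$\left(n{\left(U,253 \right)} + \frac{1}{302728}\right) + 178539 = \left(253 + \frac{1}{302728}\right) + 178539 = \frac{76590185}{302728} + 178539 = \frac{54125344577}{302728}$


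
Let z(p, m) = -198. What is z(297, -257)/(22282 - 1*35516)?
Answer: 99/6617 ≈ 0.014961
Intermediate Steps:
z(297, -257)/(22282 - 1*35516) = -198/(22282 - 1*35516) = -198/(22282 - 35516) = -198/(-13234) = -198*(-1/13234) = 99/6617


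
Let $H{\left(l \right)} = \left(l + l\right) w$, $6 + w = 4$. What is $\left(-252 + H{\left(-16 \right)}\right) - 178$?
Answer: $-366$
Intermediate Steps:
$w = -2$ ($w = -6 + 4 = -2$)
$H{\left(l \right)} = - 4 l$ ($H{\left(l \right)} = \left(l + l\right) \left(-2\right) = 2 l \left(-2\right) = - 4 l$)
$\left(-252 + H{\left(-16 \right)}\right) - 178 = \left(-252 - -64\right) - 178 = \left(-252 + 64\right) - 178 = -188 - 178 = -366$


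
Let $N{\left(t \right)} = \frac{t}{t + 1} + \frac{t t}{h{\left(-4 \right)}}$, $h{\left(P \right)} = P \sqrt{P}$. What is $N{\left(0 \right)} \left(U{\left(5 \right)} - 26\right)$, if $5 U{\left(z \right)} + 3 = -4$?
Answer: $0$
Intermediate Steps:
$U{\left(z \right)} = - \frac{7}{5}$ ($U{\left(z \right)} = - \frac{3}{5} + \frac{1}{5} \left(-4\right) = - \frac{3}{5} - \frac{4}{5} = - \frac{7}{5}$)
$h{\left(P \right)} = P^{\frac{3}{2}}$
$N{\left(t \right)} = \frac{t}{1 + t} + \frac{i t^{2}}{8}$ ($N{\left(t \right)} = \frac{t}{t + 1} + \frac{t t}{\left(-4\right)^{\frac{3}{2}}} = \frac{t}{1 + t} + \frac{t^{2}}{\left(-8\right) i} = \frac{t}{1 + t} + t^{2} \frac{i}{8} = \frac{t}{1 + t} + \frac{i t^{2}}{8}$)
$N{\left(0 \right)} \left(U{\left(5 \right)} - 26\right) = \frac{1}{8} i 0 \frac{1}{1 + 0} \left(0 + 0^{2} - 8 i\right) \left(- \frac{7}{5} - 26\right) = \frac{1}{8} i 0 \cdot 1^{-1} \left(0 + 0 - 8 i\right) \left(- \frac{7}{5} - 26\right) = \frac{1}{8} i 0 \cdot 1 \left(- 8 i\right) \left(- \frac{137}{5}\right) = 0 \left(- \frac{137}{5}\right) = 0$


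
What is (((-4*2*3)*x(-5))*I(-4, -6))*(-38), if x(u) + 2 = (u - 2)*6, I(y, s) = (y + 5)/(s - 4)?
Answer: 20064/5 ≈ 4012.8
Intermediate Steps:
I(y, s) = (5 + y)/(-4 + s)
x(u) = -14 + 6*u (x(u) = -2 + (u - 2)*6 = -2 + (-2 + u)*6 = -2 + (-12 + 6*u) = -14 + 6*u)
(((-4*2*3)*x(-5))*I(-4, -6))*(-38) = (((-4*2*3)*(-14 + 6*(-5)))*((5 - 4)/(-4 - 6)))*(-38) = (((-8*3)*(-14 - 30))*(1/(-10)))*(-38) = ((-1*24*(-44))*(-⅒*1))*(-38) = (-24*(-44)*(-⅒))*(-38) = (1056*(-⅒))*(-38) = -528/5*(-38) = 20064/5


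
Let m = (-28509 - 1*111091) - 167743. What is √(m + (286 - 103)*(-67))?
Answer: 2*I*√79901 ≈ 565.33*I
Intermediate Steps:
m = -307343 (m = (-28509 - 111091) - 167743 = -139600 - 167743 = -307343)
√(m + (286 - 103)*(-67)) = √(-307343 + (286 - 103)*(-67)) = √(-307343 + 183*(-67)) = √(-307343 - 12261) = √(-319604) = 2*I*√79901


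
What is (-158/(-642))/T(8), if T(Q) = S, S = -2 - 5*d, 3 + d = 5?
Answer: -79/3852 ≈ -0.020509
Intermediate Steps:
d = 2 (d = -3 + 5 = 2)
S = -12 (S = -2 - 5*2 = -2 - 10 = -12)
T(Q) = -12
(-158/(-642))/T(8) = -158/(-642)/(-12) = -158*(-1/642)*(-1/12) = (79/321)*(-1/12) = -79/3852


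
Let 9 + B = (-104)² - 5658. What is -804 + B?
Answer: 4345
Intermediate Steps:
B = 5149 (B = -9 + ((-104)² - 5658) = -9 + (10816 - 5658) = -9 + 5158 = 5149)
-804 + B = -804 + 5149 = 4345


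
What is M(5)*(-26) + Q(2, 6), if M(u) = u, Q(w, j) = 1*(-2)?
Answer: -132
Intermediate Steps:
Q(w, j) = -2
M(5)*(-26) + Q(2, 6) = 5*(-26) - 2 = -130 - 2 = -132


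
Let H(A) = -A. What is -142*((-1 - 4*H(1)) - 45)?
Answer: 5964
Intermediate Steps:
-142*((-1 - 4*H(1)) - 45) = -142*((-1 - (-4)) - 45) = -142*((-1 - 4*(-1)) - 45) = -142*((-1 + 4) - 45) = -142*(3 - 45) = -142*(-42) = 5964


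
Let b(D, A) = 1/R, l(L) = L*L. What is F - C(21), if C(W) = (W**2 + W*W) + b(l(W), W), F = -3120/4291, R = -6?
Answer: -22722401/25746 ≈ -882.56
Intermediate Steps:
F = -3120/4291 (F = -3120*1/4291 = -3120/4291 ≈ -0.72710)
l(L) = L**2
b(D, A) = -1/6 (b(D, A) = 1/(-6) = -1/6)
C(W) = -1/6 + 2*W**2 (C(W) = (W**2 + W*W) - 1/6 = (W**2 + W**2) - 1/6 = 2*W**2 - 1/6 = -1/6 + 2*W**2)
F - C(21) = -3120/4291 - (-1/6 + 2*21**2) = -3120/4291 - (-1/6 + 2*441) = -3120/4291 - (-1/6 + 882) = -3120/4291 - 1*5291/6 = -3120/4291 - 5291/6 = -22722401/25746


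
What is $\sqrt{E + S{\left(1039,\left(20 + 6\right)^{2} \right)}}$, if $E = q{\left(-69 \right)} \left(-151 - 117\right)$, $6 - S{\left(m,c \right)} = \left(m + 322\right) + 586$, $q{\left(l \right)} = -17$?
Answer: $\sqrt{2615} \approx 51.137$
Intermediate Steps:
$S{\left(m,c \right)} = -902 - m$ ($S{\left(m,c \right)} = 6 - \left(\left(m + 322\right) + 586\right) = 6 - \left(\left(322 + m\right) + 586\right) = 6 - \left(908 + m\right) = -902 - m$)
$E = 4556$ ($E = - 17 \left(-151 - 117\right) = \left(-17\right) \left(-268\right) = 4556$)
$\sqrt{E + S{\left(1039,\left(20 + 6\right)^{2} \right)}} = \sqrt{4556 - 1941} = \sqrt{2615}$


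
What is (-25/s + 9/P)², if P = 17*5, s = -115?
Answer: 399424/3822025 ≈ 0.10451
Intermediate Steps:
P = 85
(-25/s + 9/P)² = (-25/(-115) + 9/85)² = (-25*(-1/115) + 9*(1/85))² = (5/23 + 9/85)² = (632/1955)² = 399424/3822025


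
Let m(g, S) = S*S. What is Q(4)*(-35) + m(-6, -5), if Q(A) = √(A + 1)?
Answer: 25 - 35*√5 ≈ -53.262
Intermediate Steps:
m(g, S) = S²
Q(A) = √(1 + A)
Q(4)*(-35) + m(-6, -5) = √(1 + 4)*(-35) + (-5)² = √5*(-35) + 25 = -35*√5 + 25 = 25 - 35*√5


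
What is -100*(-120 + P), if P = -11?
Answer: 13100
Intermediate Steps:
-100*(-120 + P) = -100*(-120 - 11) = -100*(-131) = 13100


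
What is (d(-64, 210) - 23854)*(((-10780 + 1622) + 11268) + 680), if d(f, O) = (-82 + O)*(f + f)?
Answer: -112264020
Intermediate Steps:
d(f, O) = 2*f*(-82 + O) (d(f, O) = (-82 + O)*(2*f) = 2*f*(-82 + O))
(d(-64, 210) - 23854)*(((-10780 + 1622) + 11268) + 680) = (2*(-64)*(-82 + 210) - 23854)*(((-10780 + 1622) + 11268) + 680) = (2*(-64)*128 - 23854)*((-9158 + 11268) + 680) = (-16384 - 23854)*(2110 + 680) = -40238*2790 = -112264020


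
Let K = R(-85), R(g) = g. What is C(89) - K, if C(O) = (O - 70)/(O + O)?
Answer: 15149/178 ≈ 85.107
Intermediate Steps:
C(O) = (-70 + O)/(2*O) (C(O) = (-70 + O)/((2*O)) = (-70 + O)*(1/(2*O)) = (-70 + O)/(2*O))
K = -85
C(89) - K = (½)*(-70 + 89)/89 - 1*(-85) = (½)*(1/89)*19 + 85 = 19/178 + 85 = 15149/178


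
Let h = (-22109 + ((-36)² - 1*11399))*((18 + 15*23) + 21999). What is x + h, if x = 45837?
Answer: -720278907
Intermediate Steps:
h = -720324744 (h = (-22109 + (1296 - 11399))*((18 + 345) + 21999) = (-22109 - 10103)*(363 + 21999) = -32212*22362 = -720324744)
x + h = 45837 - 720324744 = -720278907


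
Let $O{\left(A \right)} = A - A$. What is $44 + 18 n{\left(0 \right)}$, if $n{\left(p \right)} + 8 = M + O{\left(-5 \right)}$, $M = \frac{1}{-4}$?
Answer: $- \frac{209}{2} \approx -104.5$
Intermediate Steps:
$O{\left(A \right)} = 0$
$M = - \frac{1}{4} \approx -0.25$
$n{\left(p \right)} = - \frac{33}{4}$ ($n{\left(p \right)} = -8 + \left(- \frac{1}{4} + 0\right) = -8 - \frac{1}{4} = - \frac{33}{4}$)
$44 + 18 n{\left(0 \right)} = 44 + 18 \left(- \frac{33}{4}\right) = 44 - \frac{297}{2} = - \frac{209}{2}$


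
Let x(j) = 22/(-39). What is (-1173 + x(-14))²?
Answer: 2094801361/1521 ≈ 1.3773e+6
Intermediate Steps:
x(j) = -22/39 (x(j) = 22*(-1/39) = -22/39)
(-1173 + x(-14))² = (-1173 - 22/39)² = (-45769/39)² = 2094801361/1521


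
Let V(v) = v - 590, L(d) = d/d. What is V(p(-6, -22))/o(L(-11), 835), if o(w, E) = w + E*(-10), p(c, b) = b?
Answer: 204/2783 ≈ 0.073302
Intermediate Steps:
L(d) = 1
o(w, E) = w - 10*E
V(v) = -590 + v
V(p(-6, -22))/o(L(-11), 835) = (-590 - 22)/(1 - 10*835) = -612/(1 - 8350) = -612/(-8349) = -612*(-1/8349) = 204/2783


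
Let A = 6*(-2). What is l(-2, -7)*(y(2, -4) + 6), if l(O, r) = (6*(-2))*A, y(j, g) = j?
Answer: 1152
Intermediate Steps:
A = -12
l(O, r) = 144 (l(O, r) = (6*(-2))*(-12) = -12*(-12) = 144)
l(-2, -7)*(y(2, -4) + 6) = 144*(2 + 6) = 144*8 = 1152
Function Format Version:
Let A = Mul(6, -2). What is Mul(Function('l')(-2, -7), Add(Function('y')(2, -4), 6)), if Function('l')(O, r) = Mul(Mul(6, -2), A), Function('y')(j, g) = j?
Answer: 1152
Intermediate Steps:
A = -12
Function('l')(O, r) = 144 (Function('l')(O, r) = Mul(Mul(6, -2), -12) = Mul(-12, -12) = 144)
Mul(Function('l')(-2, -7), Add(Function('y')(2, -4), 6)) = Mul(144, Add(2, 6)) = Mul(144, 8) = 1152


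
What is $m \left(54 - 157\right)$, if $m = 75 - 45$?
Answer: $-3090$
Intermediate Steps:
$m = 30$
$m \left(54 - 157\right) = 30 \left(54 - 157\right) = 30 \left(-103\right) = -3090$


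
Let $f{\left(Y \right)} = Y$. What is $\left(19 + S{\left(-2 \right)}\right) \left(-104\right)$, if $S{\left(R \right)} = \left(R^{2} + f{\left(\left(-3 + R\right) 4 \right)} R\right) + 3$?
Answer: $-6864$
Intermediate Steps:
$S{\left(R \right)} = 3 + R^{2} + R \left(-12 + 4 R\right)$ ($S{\left(R \right)} = \left(R^{2} + \left(-3 + R\right) 4 R\right) + 3 = \left(R^{2} + \left(-12 + 4 R\right) R\right) + 3 = \left(R^{2} + R \left(-12 + 4 R\right)\right) + 3 = 3 + R^{2} + R \left(-12 + 4 R\right)$)
$\left(19 + S{\left(-2 \right)}\right) \left(-104\right) = \left(19 + \left(3 - -24 + 5 \left(-2\right)^{2}\right)\right) \left(-104\right) = \left(19 + \left(3 + 24 + 5 \cdot 4\right)\right) \left(-104\right) = \left(19 + \left(3 + 24 + 20\right)\right) \left(-104\right) = \left(19 + 47\right) \left(-104\right) = 66 \left(-104\right) = -6864$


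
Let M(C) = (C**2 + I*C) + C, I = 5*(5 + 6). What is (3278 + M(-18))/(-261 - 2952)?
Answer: -2594/3213 ≈ -0.80735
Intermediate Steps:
I = 55 (I = 5*11 = 55)
M(C) = C**2 + 56*C (M(C) = (C**2 + 55*C) + C = C**2 + 56*C)
(3278 + M(-18))/(-261 - 2952) = (3278 - 18*(56 - 18))/(-261 - 2952) = (3278 - 18*38)/(-3213) = (3278 - 684)*(-1/3213) = 2594*(-1/3213) = -2594/3213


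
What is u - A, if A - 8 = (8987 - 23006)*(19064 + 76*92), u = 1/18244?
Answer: 6664151097665/18244 ≈ 3.6528e+8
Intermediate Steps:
u = 1/18244 ≈ 5.4813e-5
A = -365279056 (A = 8 + (8987 - 23006)*(19064 + 76*92) = 8 - 14019*(19064 + 6992) = 8 - 14019*26056 = 8 - 365279064 = -365279056)
u - A = 1/18244 - 1*(-365279056) = 1/18244 + 365279056 = 6664151097665/18244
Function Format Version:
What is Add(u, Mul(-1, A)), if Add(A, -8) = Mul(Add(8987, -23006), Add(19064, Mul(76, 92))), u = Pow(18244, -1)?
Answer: Rational(6664151097665, 18244) ≈ 3.6528e+8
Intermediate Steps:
u = Rational(1, 18244) ≈ 5.4813e-5
A = -365279056 (A = Add(8, Mul(Add(8987, -23006), Add(19064, Mul(76, 92)))) = Add(8, Mul(-14019, Add(19064, 6992))) = Add(8, Mul(-14019, 26056)) = Add(8, -365279064) = -365279056)
Add(u, Mul(-1, A)) = Add(Rational(1, 18244), Mul(-1, -365279056)) = Add(Rational(1, 18244), 365279056) = Rational(6664151097665, 18244)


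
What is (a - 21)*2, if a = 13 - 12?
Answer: -40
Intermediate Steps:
a = 1
(a - 21)*2 = (1 - 21)*2 = -20*2 = -40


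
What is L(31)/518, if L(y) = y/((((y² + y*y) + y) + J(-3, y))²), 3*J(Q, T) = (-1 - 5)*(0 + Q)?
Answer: 31/1987918758 ≈ 1.5594e-8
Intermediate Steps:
J(Q, T) = -2*Q (J(Q, T) = ((-1 - 5)*(0 + Q))/3 = (-6*Q)/3 = -2*Q)
L(y) = y/(6 + y + 2*y²)² (L(y) = y/((((y² + y*y) + y) - 2*(-3))²) = y/((((y² + y²) + y) + 6)²) = y/(((2*y² + y) + 6)²) = y/(((y + 2*y²) + 6)²) = y/((6 + y + 2*y²)²) = y/(6 + y + 2*y²)²)
L(31)/518 = (31/(6 + 31 + 2*31²)²)/518 = (31/(6 + 31 + 2*961)²)*(1/518) = (31/(6 + 31 + 1922)²)*(1/518) = (31/1959²)*(1/518) = (31*(1/3837681))*(1/518) = (31/3837681)*(1/518) = 31/1987918758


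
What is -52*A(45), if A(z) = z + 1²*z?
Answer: -4680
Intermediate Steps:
A(z) = 2*z (A(z) = z + 1*z = z + z = 2*z)
-52*A(45) = -104*45 = -52*90 = -4680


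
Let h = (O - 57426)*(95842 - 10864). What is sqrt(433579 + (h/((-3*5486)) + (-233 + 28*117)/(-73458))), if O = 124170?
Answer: sqrt(401302944904414118566)/67165098 ≈ 298.26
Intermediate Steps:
h = 5671771632 (h = (124170 - 57426)*(95842 - 10864) = 66744*84978 = 5671771632)
sqrt(433579 + (h/((-3*5486)) + (-233 + 28*117)/(-73458))) = sqrt(433579 + (5671771632/((-3*5486)) + (-233 + 28*117)/(-73458))) = sqrt(433579 + (5671771632/(-16458) + (-233 + 3276)*(-1/73458))) = sqrt(433579 + (5671771632*(-1/16458) + 3043*(-1/73458))) = sqrt(433579 + (-945295272/2743 - 3043/73458)) = sqrt(433579 - 69439508437525/201495294) = sqrt(17924619639701/201495294) = sqrt(401302944904414118566)/67165098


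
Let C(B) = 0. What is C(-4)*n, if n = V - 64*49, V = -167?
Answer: 0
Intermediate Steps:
n = -3303 (n = -167 - 64*49 = -167 - 3136 = -3303)
C(-4)*n = 0*(-3303) = 0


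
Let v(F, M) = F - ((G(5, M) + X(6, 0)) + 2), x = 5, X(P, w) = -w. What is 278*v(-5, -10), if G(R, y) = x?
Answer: -3336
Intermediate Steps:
G(R, y) = 5
v(F, M) = -7 + F (v(F, M) = F - ((5 - 1*0) + 2) = F - ((5 + 0) + 2) = F - (5 + 2) = F - 1*7 = F - 7 = -7 + F)
278*v(-5, -10) = 278*(-7 - 5) = 278*(-12) = -3336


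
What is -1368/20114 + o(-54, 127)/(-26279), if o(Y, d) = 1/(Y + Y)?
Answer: -1941272231/28543093524 ≈ -0.068012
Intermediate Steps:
o(Y, d) = 1/(2*Y)
-1368/20114 + o(-54, 127)/(-26279) = -1368/20114 + ((½)/(-54))/(-26279) = -1368*1/20114 + ((½)*(-1/54))*(-1/26279) = -684/10057 - 1/108*(-1/26279) = -684/10057 + 1/2838132 = -1941272231/28543093524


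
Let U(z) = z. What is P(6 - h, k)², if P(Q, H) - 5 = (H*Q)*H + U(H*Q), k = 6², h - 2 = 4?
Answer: 25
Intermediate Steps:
h = 6 (h = 2 + 4 = 6)
k = 36
P(Q, H) = 5 + H*Q + Q*H² (P(Q, H) = 5 + ((H*Q)*H + H*Q) = 5 + (Q*H² + H*Q) = 5 + (H*Q + Q*H²) = 5 + H*Q + Q*H²)
P(6 - h, k)² = (5 + 36*(6 - 1*6) + (6 - 1*6)*36²)² = (5 + 36*(6 - 6) + (6 - 6)*1296)² = (5 + 36*0 + 0*1296)² = (5 + 0 + 0)² = 5² = 25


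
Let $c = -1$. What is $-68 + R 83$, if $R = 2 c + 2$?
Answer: $-68$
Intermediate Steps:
$R = 0$ ($R = 2 \left(-1\right) + 2 = -2 + 2 = 0$)
$-68 + R 83 = -68 + 0 \cdot 83 = -68 + 0 = -68$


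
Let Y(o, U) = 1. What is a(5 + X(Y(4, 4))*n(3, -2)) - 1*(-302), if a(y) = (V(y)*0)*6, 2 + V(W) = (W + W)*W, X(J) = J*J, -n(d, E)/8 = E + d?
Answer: 302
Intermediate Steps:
n(d, E) = -8*E - 8*d (n(d, E) = -8*(E + d) = -8*E - 8*d)
X(J) = J²
V(W) = -2 + 2*W² (V(W) = -2 + (W + W)*W = -2 + (2*W)*W = -2 + 2*W²)
a(y) = 0 (a(y) = ((-2 + 2*y²)*0)*6 = 0*6 = 0)
a(5 + X(Y(4, 4))*n(3, -2)) - 1*(-302) = 0 - 1*(-302) = 0 + 302 = 302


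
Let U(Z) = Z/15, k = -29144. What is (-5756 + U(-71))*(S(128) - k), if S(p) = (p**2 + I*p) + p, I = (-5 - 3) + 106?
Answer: -335274680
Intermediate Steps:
I = 98 (I = -8 + 106 = 98)
U(Z) = Z/15 (U(Z) = Z*(1/15) = Z/15)
S(p) = p**2 + 99*p (S(p) = (p**2 + 98*p) + p = p**2 + 99*p)
(-5756 + U(-71))*(S(128) - k) = (-5756 + (1/15)*(-71))*(128*(99 + 128) - 1*(-29144)) = (-5756 - 71/15)*(128*227 + 29144) = -86411*(29056 + 29144)/15 = -86411/15*58200 = -335274680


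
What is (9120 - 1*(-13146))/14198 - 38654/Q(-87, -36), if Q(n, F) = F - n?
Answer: -273836963/362049 ≈ -756.35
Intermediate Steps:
(9120 - 1*(-13146))/14198 - 38654/Q(-87, -36) = (9120 - 1*(-13146))/14198 - 38654/(-36 - 1*(-87)) = (9120 + 13146)*(1/14198) - 38654/(-36 + 87) = 22266*(1/14198) - 38654/51 = 11133/7099 - 38654*1/51 = 11133/7099 - 38654/51 = -273836963/362049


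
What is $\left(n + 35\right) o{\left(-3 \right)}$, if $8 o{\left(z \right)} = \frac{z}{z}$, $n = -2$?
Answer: $\frac{33}{8} \approx 4.125$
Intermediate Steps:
$o{\left(z \right)} = \frac{1}{8}$ ($o{\left(z \right)} = \frac{z \frac{1}{z}}{8} = \frac{1}{8} \cdot 1 = \frac{1}{8}$)
$\left(n + 35\right) o{\left(-3 \right)} = \left(-2 + 35\right) \frac{1}{8} = 33 \cdot \frac{1}{8} = \frac{33}{8}$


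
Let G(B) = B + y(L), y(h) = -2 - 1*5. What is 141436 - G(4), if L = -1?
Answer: 141439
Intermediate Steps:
y(h) = -7 (y(h) = -2 - 5 = -7)
G(B) = -7 + B (G(B) = B - 7 = -7 + B)
141436 - G(4) = 141436 - (-7 + 4) = 141436 - 1*(-3) = 141436 + 3 = 141439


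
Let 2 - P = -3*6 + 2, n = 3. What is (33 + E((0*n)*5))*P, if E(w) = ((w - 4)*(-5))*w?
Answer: 594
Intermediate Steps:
P = 18 (P = 2 - (-3*6 + 2) = 2 - (-18 + 2) = 2 - 1*(-16) = 2 + 16 = 18)
E(w) = w*(20 - 5*w) (E(w) = ((-4 + w)*(-5))*w = (20 - 5*w)*w = w*(20 - 5*w))
(33 + E((0*n)*5))*P = (33 + 5*((0*3)*5)*(4 - 0*3*5))*18 = (33 + 5*(0*5)*(4 - 0*5))*18 = (33 + 5*0*(4 - 1*0))*18 = (33 + 5*0*(4 + 0))*18 = (33 + 5*0*4)*18 = (33 + 0)*18 = 33*18 = 594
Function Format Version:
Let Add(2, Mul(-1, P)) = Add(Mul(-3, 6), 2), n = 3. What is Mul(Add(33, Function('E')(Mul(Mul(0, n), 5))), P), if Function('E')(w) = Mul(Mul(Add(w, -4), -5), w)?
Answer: 594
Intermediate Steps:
P = 18 (P = Add(2, Mul(-1, Add(Mul(-3, 6), 2))) = Add(2, Mul(-1, Add(-18, 2))) = Add(2, Mul(-1, -16)) = Add(2, 16) = 18)
Function('E')(w) = Mul(w, Add(20, Mul(-5, w))) (Function('E')(w) = Mul(Mul(Add(-4, w), -5), w) = Mul(Add(20, Mul(-5, w)), w) = Mul(w, Add(20, Mul(-5, w))))
Mul(Add(33, Function('E')(Mul(Mul(0, n), 5))), P) = Mul(Add(33, Mul(5, Mul(Mul(0, 3), 5), Add(4, Mul(-1, Mul(Mul(0, 3), 5))))), 18) = Mul(Add(33, Mul(5, Mul(0, 5), Add(4, Mul(-1, Mul(0, 5))))), 18) = Mul(Add(33, Mul(5, 0, Add(4, Mul(-1, 0)))), 18) = Mul(Add(33, Mul(5, 0, Add(4, 0))), 18) = Mul(Add(33, Mul(5, 0, 4)), 18) = Mul(Add(33, 0), 18) = Mul(33, 18) = 594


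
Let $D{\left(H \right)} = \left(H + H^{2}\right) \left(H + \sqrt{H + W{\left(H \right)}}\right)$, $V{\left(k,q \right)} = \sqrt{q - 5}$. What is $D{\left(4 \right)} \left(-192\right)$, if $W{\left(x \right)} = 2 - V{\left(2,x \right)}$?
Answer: $-15360 - 3840 \sqrt{6 - i} \approx -24798.0 + 781.15 i$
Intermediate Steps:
$V{\left(k,q \right)} = \sqrt{-5 + q}$
$W{\left(x \right)} = 2 - \sqrt{-5 + x}$
$D{\left(H \right)} = \left(H + H^{2}\right) \left(H + \sqrt{2 + H - \sqrt{-5 + H}}\right)$ ($D{\left(H \right)} = \left(H + H^{2}\right) \left(H + \sqrt{H - \left(-2 + \sqrt{-5 + H}\right)}\right) = \left(H + H^{2}\right) \left(H + \sqrt{2 + H - \sqrt{-5 + H}}\right)$)
$D{\left(4 \right)} \left(-192\right) = 4 \left(4 + 4^{2} + \sqrt{2 + 4 - \sqrt{-5 + 4}} + 4 \sqrt{2 + 4 - \sqrt{-5 + 4}}\right) \left(-192\right) = 4 \left(4 + 16 + \sqrt{2 + 4 - \sqrt{-1}} + 4 \sqrt{2 + 4 - \sqrt{-1}}\right) \left(-192\right) = 4 \left(4 + 16 + \sqrt{2 + 4 - i} + 4 \sqrt{2 + 4 - i}\right) \left(-192\right) = 4 \left(4 + 16 + \sqrt{6 - i} + 4 \sqrt{6 - i}\right) \left(-192\right) = 4 \left(20 + 5 \sqrt{6 - i}\right) \left(-192\right) = \left(80 + 20 \sqrt{6 - i}\right) \left(-192\right) = -15360 - 3840 \sqrt{6 - i}$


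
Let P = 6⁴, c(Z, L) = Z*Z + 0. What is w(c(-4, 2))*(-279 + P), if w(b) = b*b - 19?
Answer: 241029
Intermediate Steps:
c(Z, L) = Z² (c(Z, L) = Z² + 0 = Z²)
w(b) = -19 + b² (w(b) = b² - 19 = -19 + b²)
P = 1296
w(c(-4, 2))*(-279 + P) = (-19 + ((-4)²)²)*(-279 + 1296) = (-19 + 16²)*1017 = (-19 + 256)*1017 = 237*1017 = 241029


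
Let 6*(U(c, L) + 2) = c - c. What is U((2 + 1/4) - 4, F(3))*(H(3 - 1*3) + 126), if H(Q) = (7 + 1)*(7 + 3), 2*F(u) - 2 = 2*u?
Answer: -412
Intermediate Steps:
F(u) = 1 + u (F(u) = 1 + (2*u)/2 = 1 + u)
U(c, L) = -2 (U(c, L) = -2 + (c - c)/6 = -2 + (⅙)*0 = -2 + 0 = -2)
H(Q) = 80 (H(Q) = 8*10 = 80)
U((2 + 1/4) - 4, F(3))*(H(3 - 1*3) + 126) = -2*(80 + 126) = -2*206 = -412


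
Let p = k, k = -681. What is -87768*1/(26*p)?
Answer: 14628/2951 ≈ 4.9570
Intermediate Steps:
p = -681
-87768*1/(26*p) = -87768/(26*(-681)) = -87768/(-17706) = -87768*(-1/17706) = 14628/2951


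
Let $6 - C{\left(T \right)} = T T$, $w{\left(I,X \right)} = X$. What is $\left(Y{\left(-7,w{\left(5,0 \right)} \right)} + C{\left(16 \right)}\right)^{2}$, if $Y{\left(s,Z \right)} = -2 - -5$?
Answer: $61009$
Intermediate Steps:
$Y{\left(s,Z \right)} = 3$ ($Y{\left(s,Z \right)} = -2 + 5 = 3$)
$C{\left(T \right)} = 6 - T^{2}$ ($C{\left(T \right)} = 6 - T T = 6 - T^{2}$)
$\left(Y{\left(-7,w{\left(5,0 \right)} \right)} + C{\left(16 \right)}\right)^{2} = \left(3 + \left(6 - 16^{2}\right)\right)^{2} = \left(3 + \left(6 - 256\right)\right)^{2} = \left(3 - 250\right)^{2} = \left(-247\right)^{2} = 61009$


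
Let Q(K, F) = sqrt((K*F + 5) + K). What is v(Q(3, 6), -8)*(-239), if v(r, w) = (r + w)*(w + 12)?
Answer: 7648 - 956*sqrt(26) ≈ 2773.3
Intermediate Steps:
Q(K, F) = sqrt(5 + K + F*K) (Q(K, F) = sqrt((F*K + 5) + K) = sqrt((5 + F*K) + K) = sqrt(5 + K + F*K))
v(r, w) = (12 + w)*(r + w) (v(r, w) = (r + w)*(12 + w) = (12 + w)*(r + w))
v(Q(3, 6), -8)*(-239) = ((-8)**2 + 12*sqrt(5 + 3 + 6*3) + 12*(-8) + sqrt(5 + 3 + 6*3)*(-8))*(-239) = (64 + 12*sqrt(5 + 3 + 18) - 96 + sqrt(5 + 3 + 18)*(-8))*(-239) = (64 + 12*sqrt(26) - 96 + sqrt(26)*(-8))*(-239) = (64 + 12*sqrt(26) - 96 - 8*sqrt(26))*(-239) = (-32 + 4*sqrt(26))*(-239) = 7648 - 956*sqrt(26)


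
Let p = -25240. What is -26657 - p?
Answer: -1417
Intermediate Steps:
-26657 - p = -26657 - 1*(-25240) = -26657 + 25240 = -1417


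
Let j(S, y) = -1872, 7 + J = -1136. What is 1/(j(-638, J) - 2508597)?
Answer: -1/2510469 ≈ -3.9833e-7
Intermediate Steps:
J = -1143 (J = -7 - 1136 = -1143)
1/(j(-638, J) - 2508597) = 1/(-1872 - 2508597) = 1/(-2510469) = -1/2510469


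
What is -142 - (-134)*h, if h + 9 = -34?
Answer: -5904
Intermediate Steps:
h = -43 (h = -9 - 34 = -43)
-142 - (-134)*h = -142 - (-134)*(-43) = -142 - 134*43 = -142 - 5762 = -5904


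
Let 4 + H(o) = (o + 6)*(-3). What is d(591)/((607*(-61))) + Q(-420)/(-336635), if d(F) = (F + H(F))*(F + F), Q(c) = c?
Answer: 95818049124/2492916829 ≈ 38.436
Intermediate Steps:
H(o) = -22 - 3*o (H(o) = -4 + (o + 6)*(-3) = -4 + (6 + o)*(-3) = -4 + (-18 - 3*o) = -22 - 3*o)
d(F) = 2*F*(-22 - 2*F) (d(F) = (F + (-22 - 3*F))*(F + F) = (-22 - 2*F)*(2*F) = 2*F*(-22 - 2*F))
d(591)/((607*(-61))) + Q(-420)/(-336635) = (-4*591*(11 + 591))/((607*(-61))) - 420/(-336635) = -4*591*602/(-37027) - 420*(-1/336635) = -1423128*(-1/37027) + 84/67327 = 1423128/37027 + 84/67327 = 95818049124/2492916829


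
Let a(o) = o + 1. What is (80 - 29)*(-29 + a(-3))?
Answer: -1581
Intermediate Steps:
a(o) = 1 + o
(80 - 29)*(-29 + a(-3)) = (80 - 29)*(-29 + (1 - 3)) = 51*(-29 - 2) = 51*(-31) = -1581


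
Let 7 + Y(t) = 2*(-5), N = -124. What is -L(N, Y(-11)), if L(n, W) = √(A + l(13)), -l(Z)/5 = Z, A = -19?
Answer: -2*I*√21 ≈ -9.1651*I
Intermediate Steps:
l(Z) = -5*Z
Y(t) = -17 (Y(t) = -7 + 2*(-5) = -7 - 10 = -17)
L(n, W) = 2*I*√21 (L(n, W) = √(-19 - 5*13) = √(-19 - 65) = √(-84) = 2*I*√21)
-L(N, Y(-11)) = -2*I*√21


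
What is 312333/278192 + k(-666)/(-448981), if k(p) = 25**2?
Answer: 140057712673/124902922352 ≈ 1.1213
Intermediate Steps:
k(p) = 625
312333/278192 + k(-666)/(-448981) = 312333/278192 + 625/(-448981) = 312333*(1/278192) + 625*(-1/448981) = 312333/278192 - 625/448981 = 140057712673/124902922352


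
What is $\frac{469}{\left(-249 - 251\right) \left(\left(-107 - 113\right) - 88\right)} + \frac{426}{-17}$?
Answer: $- \frac{9370861}{374000} \approx -25.056$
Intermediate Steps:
$\frac{469}{\left(-249 - 251\right) \left(\left(-107 - 113\right) - 88\right)} + \frac{426}{-17} = \frac{469}{\left(-500\right) \left(\left(-107 - 113\right) - 88\right)} + 426 \left(- \frac{1}{17}\right) = \frac{469}{\left(-500\right) \left(-220 - 88\right)} - \frac{426}{17} = \frac{469}{\left(-500\right) \left(-308\right)} - \frac{426}{17} = \frac{469}{154000} - \frac{426}{17} = 469 \cdot \frac{1}{154000} - \frac{426}{17} = \frac{67}{22000} - \frac{426}{17} = - \frac{9370861}{374000}$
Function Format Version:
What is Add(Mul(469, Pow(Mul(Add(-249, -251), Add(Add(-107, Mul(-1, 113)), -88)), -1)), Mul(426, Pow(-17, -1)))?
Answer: Rational(-9370861, 374000) ≈ -25.056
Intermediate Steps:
Add(Mul(469, Pow(Mul(Add(-249, -251), Add(Add(-107, Mul(-1, 113)), -88)), -1)), Mul(426, Pow(-17, -1))) = Add(Mul(469, Pow(Mul(-500, Add(Add(-107, -113), -88)), -1)), Mul(426, Rational(-1, 17))) = Add(Mul(469, Pow(Mul(-500, Add(-220, -88)), -1)), Rational(-426, 17)) = Add(Mul(469, Pow(Mul(-500, -308), -1)), Rational(-426, 17)) = Add(Mul(469, Pow(154000, -1)), Rational(-426, 17)) = Add(Mul(469, Rational(1, 154000)), Rational(-426, 17)) = Add(Rational(67, 22000), Rational(-426, 17)) = Rational(-9370861, 374000)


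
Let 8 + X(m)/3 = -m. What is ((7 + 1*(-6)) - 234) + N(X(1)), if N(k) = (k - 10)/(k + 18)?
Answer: -2060/9 ≈ -228.89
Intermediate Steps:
X(m) = -24 - 3*m (X(m) = -24 + 3*(-m) = -24 - 3*m)
N(k) = (-10 + k)/(18 + k)
((7 + 1*(-6)) - 234) + N(X(1)) = ((7 + 1*(-6)) - 234) + (-10 + (-24 - 3*1))/(18 + (-24 - 3*1)) = ((7 - 6) - 234) + (-10 + (-24 - 3))/(18 + (-24 - 3)) = (1 - 234) + (-10 - 27)/(18 - 27) = -233 - 37/(-9) = -233 - 1/9*(-37) = -233 + 37/9 = -2060/9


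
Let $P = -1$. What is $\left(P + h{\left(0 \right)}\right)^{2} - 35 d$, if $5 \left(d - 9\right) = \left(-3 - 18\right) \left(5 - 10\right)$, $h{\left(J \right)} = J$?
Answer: $-1049$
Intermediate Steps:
$d = 30$ ($d = 9 + \frac{\left(-3 - 18\right) \left(5 - 10\right)}{5} = 9 + \frac{\left(-21\right) \left(-5\right)}{5} = 9 + \frac{1}{5} \cdot 105 = 9 + 21 = 30$)
$\left(P + h{\left(0 \right)}\right)^{2} - 35 d = \left(-1 + 0\right)^{2} - 1050 = \left(-1\right)^{2} - 1050 = 1 - 1050 = -1049$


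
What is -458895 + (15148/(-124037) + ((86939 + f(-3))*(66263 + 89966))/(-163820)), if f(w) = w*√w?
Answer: -11009349468150807/20319741340 + 468687*I*√3/163820 ≈ -5.4181e+5 + 4.9554*I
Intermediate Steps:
f(w) = w^(3/2)
-458895 + (15148/(-124037) + ((86939 + f(-3))*(66263 + 89966))/(-163820)) = -458895 + (15148/(-124037) + ((86939 + (-3)^(3/2))*(66263 + 89966))/(-163820)) = -458895 + (15148*(-1/124037) + ((86939 - 3*I*√3)*156229)*(-1/163820)) = -458895 + (-15148/124037 + (13582393031 - 468687*I*√3)*(-1/163820)) = -458895 + (-15148/124037 + (-13582393031/163820 + 468687*I*√3/163820)) = -458895 + (-1684721765931507/20319741340 + 468687*I*√3/163820) = -11009349468150807/20319741340 + 468687*I*√3/163820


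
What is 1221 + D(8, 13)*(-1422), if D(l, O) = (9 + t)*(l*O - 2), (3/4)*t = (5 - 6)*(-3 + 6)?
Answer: -723999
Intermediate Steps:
t = -4 (t = 4*((5 - 6)*(-3 + 6))/3 = 4*(-1*3)/3 = (4/3)*(-3) = -4)
D(l, O) = -10 + 5*O*l (D(l, O) = (9 - 4)*(l*O - 2) = 5*(O*l - 2) = 5*(-2 + O*l) = -10 + 5*O*l)
1221 + D(8, 13)*(-1422) = 1221 + (-10 + 5*13*8)*(-1422) = 1221 + (-10 + 520)*(-1422) = 1221 + 510*(-1422) = 1221 - 725220 = -723999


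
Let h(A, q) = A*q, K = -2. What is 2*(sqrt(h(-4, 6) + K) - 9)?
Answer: -18 + 2*I*sqrt(26) ≈ -18.0 + 10.198*I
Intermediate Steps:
2*(sqrt(h(-4, 6) + K) - 9) = 2*(sqrt(-4*6 - 2) - 9) = 2*(sqrt(-24 - 2) - 9) = 2*(sqrt(-26) - 9) = 2*(I*sqrt(26) - 9) = 2*(-9 + I*sqrt(26)) = -18 + 2*I*sqrt(26)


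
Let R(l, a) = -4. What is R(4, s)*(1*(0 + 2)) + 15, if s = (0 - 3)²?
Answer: 7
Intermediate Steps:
s = 9 (s = (-3)² = 9)
R(4, s)*(1*(0 + 2)) + 15 = -4*(0 + 2) + 15 = -4*2 + 15 = -8 + 15 = 7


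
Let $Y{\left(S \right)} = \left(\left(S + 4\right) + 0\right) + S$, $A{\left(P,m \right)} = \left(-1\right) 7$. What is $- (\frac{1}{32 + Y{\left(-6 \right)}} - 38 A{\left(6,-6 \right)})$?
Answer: $- \frac{6385}{24} \approx -266.04$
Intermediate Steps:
$A{\left(P,m \right)} = -7$
$Y{\left(S \right)} = 4 + 2 S$ ($Y{\left(S \right)} = \left(\left(4 + S\right) + 0\right) + S = \left(4 + S\right) + S = 4 + 2 S$)
$- (\frac{1}{32 + Y{\left(-6 \right)}} - 38 A{\left(6,-6 \right)}) = - (\frac{1}{32 + \left(4 + 2 \left(-6\right)\right)} - -266) = - (\frac{1}{32 + \left(4 - 12\right)} + 266) = - (\frac{1}{32 - 8} + 266) = - (\frac{1}{24} + 266) = \left(-1\right) \frac{6385}{24} = - \frac{6385}{24}$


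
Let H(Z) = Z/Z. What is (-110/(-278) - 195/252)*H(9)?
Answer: -4415/11676 ≈ -0.37813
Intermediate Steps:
H(Z) = 1
(-110/(-278) - 195/252)*H(9) = (-110/(-278) - 195/252)*1 = (-110*(-1/278) - 195*1/252)*1 = (55/139 - 65/84)*1 = -4415/11676*1 = -4415/11676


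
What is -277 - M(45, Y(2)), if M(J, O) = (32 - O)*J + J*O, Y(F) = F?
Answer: -1717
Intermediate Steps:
M(J, O) = J*O + J*(32 - O) (M(J, O) = J*(32 - O) + J*O = J*O + J*(32 - O))
-277 - M(45, Y(2)) = -277 - 32*45 = -277 - 1*1440 = -277 - 1440 = -1717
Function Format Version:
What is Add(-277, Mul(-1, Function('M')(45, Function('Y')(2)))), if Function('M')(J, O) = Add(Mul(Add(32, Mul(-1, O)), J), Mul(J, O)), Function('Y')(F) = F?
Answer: -1717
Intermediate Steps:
Function('M')(J, O) = Add(Mul(J, O), Mul(J, Add(32, Mul(-1, O)))) (Function('M')(J, O) = Add(Mul(J, Add(32, Mul(-1, O))), Mul(J, O)) = Add(Mul(J, O), Mul(J, Add(32, Mul(-1, O)))))
Add(-277, Mul(-1, Function('M')(45, Function('Y')(2)))) = Add(-277, Mul(-1, Mul(32, 45))) = Add(-277, Mul(-1, 1440)) = Add(-277, -1440) = -1717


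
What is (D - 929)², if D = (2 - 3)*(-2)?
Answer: 859329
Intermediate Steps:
D = 2 (D = -1*(-2) = 2)
(D - 929)² = (2 - 929)² = (-927)² = 859329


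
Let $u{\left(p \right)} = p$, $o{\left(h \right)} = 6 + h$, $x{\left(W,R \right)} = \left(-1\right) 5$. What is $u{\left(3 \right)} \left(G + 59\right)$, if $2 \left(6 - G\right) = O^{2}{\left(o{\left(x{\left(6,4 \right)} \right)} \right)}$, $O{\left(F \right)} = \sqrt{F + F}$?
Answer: $192$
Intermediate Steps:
$x{\left(W,R \right)} = -5$
$O{\left(F \right)} = \sqrt{2} \sqrt{F}$ ($O{\left(F \right)} = \sqrt{2 F} = \sqrt{2} \sqrt{F}$)
$G = 5$ ($G = 6 - \frac{\left(\sqrt{2} \sqrt{6 - 5}\right)^{2}}{2} = 6 - \frac{\left(\sqrt{2} \sqrt{1}\right)^{2}}{2} = 6 - \frac{\left(\sqrt{2} \cdot 1\right)^{2}}{2} = 6 - \frac{\left(\sqrt{2}\right)^{2}}{2} = 6 - 1 = 5$)
$u{\left(3 \right)} \left(G + 59\right) = 3 \left(5 + 59\right) = 3 \cdot 64 = 192$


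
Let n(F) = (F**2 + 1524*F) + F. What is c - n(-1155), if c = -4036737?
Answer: -3609387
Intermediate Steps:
n(F) = F**2 + 1525*F
c - n(-1155) = -4036737 - (-1155)*(1525 - 1155) = -4036737 - (-1155)*370 = -4036737 - 1*(-427350) = -4036737 + 427350 = -3609387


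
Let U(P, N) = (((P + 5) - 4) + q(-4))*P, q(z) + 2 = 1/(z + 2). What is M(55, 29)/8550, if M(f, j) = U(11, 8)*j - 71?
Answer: 1973/5700 ≈ 0.34614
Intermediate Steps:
q(z) = -2 + 1/(2 + z) (q(z) = -2 + 1/(z + 2) = -2 + 1/(2 + z))
U(P, N) = P*(-3/2 + P) (U(P, N) = (((P + 5) - 4) + (-3 - 2*(-4))/(2 - 4))*P = (((5 + P) - 4) + (-3 + 8)/(-2))*P = ((1 + P) - 1/2*5)*P = ((1 + P) - 5/2)*P = (-3/2 + P)*P = P*(-3/2 + P))
M(f, j) = -71 + 209*j/2 (M(f, j) = ((1/2)*11*(-3 + 2*11))*j - 71 = ((1/2)*11*(-3 + 22))*j - 71 = ((1/2)*11*19)*j - 71 = 209*j/2 - 71 = -71 + 209*j/2)
M(55, 29)/8550 = (-71 + (209/2)*29)/8550 = (-71 + 6061/2)*(1/8550) = (5919/2)*(1/8550) = 1973/5700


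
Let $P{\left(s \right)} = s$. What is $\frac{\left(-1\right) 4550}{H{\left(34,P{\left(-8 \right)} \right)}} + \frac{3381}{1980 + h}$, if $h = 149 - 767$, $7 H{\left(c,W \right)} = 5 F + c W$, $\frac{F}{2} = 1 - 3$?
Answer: $\frac{1848623}{16571} \approx 111.56$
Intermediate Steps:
$F = -4$ ($F = 2 \left(1 - 3\right) = 2 \left(-2\right) = -4$)
$H{\left(c,W \right)} = - \frac{20}{7} + \frac{W c}{7}$ ($H{\left(c,W \right)} = \frac{5 \left(-4\right) + c W}{7} = \frac{-20 + W c}{7} = - \frac{20}{7} + \frac{W c}{7}$)
$h = -618$
$\frac{\left(-1\right) 4550}{H{\left(34,P{\left(-8 \right)} \right)}} + \frac{3381}{1980 + h} = \frac{\left(-1\right) 4550}{- \frac{20}{7} + \frac{1}{7} \left(-8\right) 34} + \frac{3381}{1980 - 618} = - \frac{4550}{- \frac{20}{7} - \frac{272}{7}} + \frac{3381}{1362} = - \frac{4550}{- \frac{292}{7}} + 3381 \cdot \frac{1}{1362} = \left(-4550\right) \left(- \frac{7}{292}\right) + \frac{1127}{454} = \frac{15925}{146} + \frac{1127}{454} = \frac{1848623}{16571}$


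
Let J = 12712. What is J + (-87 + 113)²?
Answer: 13388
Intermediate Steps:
J + (-87 + 113)² = 12712 + (-87 + 113)² = 12712 + 26² = 12712 + 676 = 13388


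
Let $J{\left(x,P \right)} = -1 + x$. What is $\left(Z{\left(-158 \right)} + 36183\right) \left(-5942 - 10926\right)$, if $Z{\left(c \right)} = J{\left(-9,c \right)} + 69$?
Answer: $-611330056$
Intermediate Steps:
$Z{\left(c \right)} = 59$ ($Z{\left(c \right)} = \left(-1 - 9\right) + 69 = -10 + 69 = 59$)
$\left(Z{\left(-158 \right)} + 36183\right) \left(-5942 - 10926\right) = \left(59 + 36183\right) \left(-5942 - 10926\right) = 36242 \left(-16868\right) = -611330056$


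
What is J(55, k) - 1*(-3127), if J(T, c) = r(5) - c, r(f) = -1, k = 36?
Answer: 3090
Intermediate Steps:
J(T, c) = -1 - c
J(55, k) - 1*(-3127) = (-1 - 1*36) - 1*(-3127) = (-1 - 36) + 3127 = -37 + 3127 = 3090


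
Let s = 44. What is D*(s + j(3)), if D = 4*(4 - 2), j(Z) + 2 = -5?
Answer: 296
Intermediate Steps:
j(Z) = -7 (j(Z) = -2 - 5 = -7)
D = 8 (D = 4*2 = 8)
D*(s + j(3)) = 8*(44 - 7) = 8*37 = 296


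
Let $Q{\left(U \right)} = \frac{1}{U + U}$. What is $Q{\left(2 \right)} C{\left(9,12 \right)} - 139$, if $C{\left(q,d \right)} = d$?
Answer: $-136$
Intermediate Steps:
$Q{\left(U \right)} = \frac{1}{2 U}$
$Q{\left(2 \right)} C{\left(9,12 \right)} - 139 = \frac{1}{2 \cdot 2} \cdot 12 - 139 = \frac{1}{2} \cdot \frac{1}{2} \cdot 12 - 139 = \frac{1}{4} \cdot 12 - 139 = 3 - 139 = -136$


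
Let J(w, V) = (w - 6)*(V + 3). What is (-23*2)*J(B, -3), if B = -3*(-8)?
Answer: 0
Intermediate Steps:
B = 24
J(w, V) = (-6 + w)*(3 + V)
(-23*2)*J(B, -3) = (-23*2)*(-18 - 6*(-3) + 3*24 - 3*24) = -46*(-18 + 18 + 72 - 72) = -46*0 = 0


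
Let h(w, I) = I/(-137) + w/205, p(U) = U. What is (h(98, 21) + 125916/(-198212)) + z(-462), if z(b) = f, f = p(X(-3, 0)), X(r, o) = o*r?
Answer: -61730686/198813715 ≈ -0.31049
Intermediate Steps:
f = 0 (f = 0*(-3) = 0)
z(b) = 0
h(w, I) = -I/137 + w/205 (h(w, I) = I*(-1/137) + w*(1/205) = -I/137 + w/205)
(h(98, 21) + 125916/(-198212)) + z(-462) = ((-1/137*21 + (1/205)*98) + 125916/(-198212)) + 0 = ((-21/137 + 98/205) + 125916*(-1/198212)) + 0 = (9121/28085 - 4497/7079) + 0 = -61730686/198813715 + 0 = -61730686/198813715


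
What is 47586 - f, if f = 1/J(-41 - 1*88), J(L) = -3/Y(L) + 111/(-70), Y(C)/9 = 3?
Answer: 50870064/1069 ≈ 47587.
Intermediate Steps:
Y(C) = 27 (Y(C) = 9*3 = 27)
J(L) = -1069/630 (J(L) = -3/27 + 111/(-70) = -3*1/27 + 111*(-1/70) = -1/9 - 111/70 = -1069/630)
f = -630/1069 (f = 1/(-1069/630) = -630/1069 ≈ -0.58934)
47586 - f = 47586 - 1*(-630/1069) = 47586 + 630/1069 = 50870064/1069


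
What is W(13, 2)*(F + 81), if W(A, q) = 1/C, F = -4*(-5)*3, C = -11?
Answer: -141/11 ≈ -12.818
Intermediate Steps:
F = 60 (F = 20*3 = 60)
W(A, q) = -1/11 (W(A, q) = 1/(-11) = -1/11)
W(13, 2)*(F + 81) = -(60 + 81)/11 = -1/11*141 = -141/11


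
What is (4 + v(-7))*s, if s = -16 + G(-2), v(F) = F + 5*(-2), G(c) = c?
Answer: 234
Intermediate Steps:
v(F) = -10 + F (v(F) = F - 10 = -10 + F)
s = -18 (s = -16 - 2 = -18)
(4 + v(-7))*s = (4 + (-10 - 7))*(-18) = (4 - 17)*(-18) = -13*(-18) = 234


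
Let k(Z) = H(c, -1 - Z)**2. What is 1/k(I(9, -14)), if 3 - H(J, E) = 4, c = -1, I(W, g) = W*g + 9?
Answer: 1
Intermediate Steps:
I(W, g) = 9 + W*g
H(J, E) = -1 (H(J, E) = 3 - 1*4 = 3 - 4 = -1)
k(Z) = 1 (k(Z) = (-1)**2 = 1)
1/k(I(9, -14)) = 1/1 = 1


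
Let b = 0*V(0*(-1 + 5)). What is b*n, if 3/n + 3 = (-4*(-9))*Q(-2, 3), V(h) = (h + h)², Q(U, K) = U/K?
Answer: 0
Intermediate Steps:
V(h) = 4*h² (V(h) = (2*h)² = 4*h²)
b = 0 (b = 0*(4*(0*(-1 + 5))²) = 0*(4*(0*4)²) = 0*(4*0²) = 0*(4*0) = 0*0 = 0)
n = -⅑ (n = 3/(-3 + (-4*(-9))*(-2/3)) = 3/(-3 + 36*(-2*⅓)) = 3/(-3 + 36*(-⅔)) = 3/(-3 - 24) = 3/(-27) = 3*(-1/27) = -⅑ ≈ -0.11111)
b*n = 0*(-⅑) = 0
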